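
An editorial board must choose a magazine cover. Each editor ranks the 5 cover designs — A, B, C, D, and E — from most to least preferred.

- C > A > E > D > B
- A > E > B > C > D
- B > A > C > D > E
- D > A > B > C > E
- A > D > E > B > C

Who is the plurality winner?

A

First-place vote totals:
  A: 2
  B: 1
  C: 1
  D: 1
  E: 0
A has the most first-place votes.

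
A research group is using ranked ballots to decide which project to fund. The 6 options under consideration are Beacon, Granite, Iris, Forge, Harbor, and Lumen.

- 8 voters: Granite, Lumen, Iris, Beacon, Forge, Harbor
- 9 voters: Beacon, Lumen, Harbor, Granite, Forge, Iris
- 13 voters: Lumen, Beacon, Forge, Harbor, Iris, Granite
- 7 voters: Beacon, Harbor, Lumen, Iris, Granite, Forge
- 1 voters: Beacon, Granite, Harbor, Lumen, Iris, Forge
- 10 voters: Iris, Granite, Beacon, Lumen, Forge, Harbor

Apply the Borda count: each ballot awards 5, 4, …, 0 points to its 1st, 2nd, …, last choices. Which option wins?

Borda scores:
  Beacon: 8·2 + 9·5 + 13·4 + 7·5 + 5 + 10·3 = 183
  Granite: 8·5 + 9·2 + 13·0 + 7·1 + 4 + 10·4 = 109
  Iris: 8·3 + 9·0 + 13·1 + 7·2 + 1 + 10·5 = 102
  Forge: 8·1 + 9·1 + 13·3 + 7·0 + 0 + 10·1 = 66
  Harbor: 8·0 + 9·3 + 13·2 + 7·4 + 3 + 10·0 = 84
  Lumen: 8·4 + 9·4 + 13·5 + 7·3 + 2 + 10·2 = 176
Beacon has the highest total.

Beacon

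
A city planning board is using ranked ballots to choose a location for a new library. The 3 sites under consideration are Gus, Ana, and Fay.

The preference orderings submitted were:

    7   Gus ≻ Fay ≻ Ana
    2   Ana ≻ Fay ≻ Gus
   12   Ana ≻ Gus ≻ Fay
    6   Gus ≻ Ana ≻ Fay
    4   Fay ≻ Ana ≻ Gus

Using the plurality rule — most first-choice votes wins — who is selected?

Ana

First-place vote totals:
  Gus: 13
  Ana: 14
  Fay: 4
Ana has the most first-place votes.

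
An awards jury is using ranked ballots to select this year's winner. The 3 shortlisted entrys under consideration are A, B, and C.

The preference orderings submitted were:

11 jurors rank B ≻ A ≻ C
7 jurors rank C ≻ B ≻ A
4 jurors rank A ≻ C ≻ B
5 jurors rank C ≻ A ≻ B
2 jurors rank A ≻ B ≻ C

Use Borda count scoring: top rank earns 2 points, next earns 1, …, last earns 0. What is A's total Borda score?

Borda scores:
  A: 11·1 + 7·0 + 4·2 + 5·1 + 2·2 = 28
  B: 11·2 + 7·1 + 4·0 + 5·0 + 2·1 = 31
  C: 11·0 + 7·2 + 4·1 + 5·2 + 2·0 = 28

28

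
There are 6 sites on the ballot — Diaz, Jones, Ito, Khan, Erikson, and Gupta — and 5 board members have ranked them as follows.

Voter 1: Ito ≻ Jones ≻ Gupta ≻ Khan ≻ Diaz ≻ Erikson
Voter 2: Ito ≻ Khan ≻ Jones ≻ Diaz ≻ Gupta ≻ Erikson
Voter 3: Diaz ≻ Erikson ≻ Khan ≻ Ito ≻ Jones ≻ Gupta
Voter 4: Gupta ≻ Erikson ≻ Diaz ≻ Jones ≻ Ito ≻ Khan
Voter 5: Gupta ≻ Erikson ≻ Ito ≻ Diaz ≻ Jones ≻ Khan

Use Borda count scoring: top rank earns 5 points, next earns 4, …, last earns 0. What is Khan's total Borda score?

Borda scores:
  Diaz: 1 + 2 + 5 + 3 + 2 = 13
  Jones: 4 + 3 + 1 + 2 + 1 = 11
  Ito: 5 + 5 + 2 + 1 + 3 = 16
  Khan: 2 + 4 + 3 + 0 + 0 = 9
  Erikson: 0 + 0 + 4 + 4 + 4 = 12
  Gupta: 3 + 1 + 0 + 5 + 5 = 14

9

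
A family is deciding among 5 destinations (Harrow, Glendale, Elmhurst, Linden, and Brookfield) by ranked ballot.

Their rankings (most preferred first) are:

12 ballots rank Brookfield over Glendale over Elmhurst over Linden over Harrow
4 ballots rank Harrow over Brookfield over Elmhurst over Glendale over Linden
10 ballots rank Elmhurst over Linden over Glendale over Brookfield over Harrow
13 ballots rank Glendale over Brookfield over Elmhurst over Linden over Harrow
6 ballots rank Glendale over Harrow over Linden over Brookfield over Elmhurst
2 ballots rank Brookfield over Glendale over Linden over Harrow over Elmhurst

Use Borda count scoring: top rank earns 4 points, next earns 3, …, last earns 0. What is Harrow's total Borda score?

36

Borda scores:
  Harrow: 12·0 + 4·4 + 10·0 + 13·0 + 6·3 + 2·1 = 36
  Glendale: 12·3 + 4·1 + 10·2 + 13·4 + 6·4 + 2·3 = 142
  Elmhurst: 12·2 + 4·2 + 10·4 + 13·2 + 6·0 + 2·0 = 98
  Linden: 12·1 + 4·0 + 10·3 + 13·1 + 6·2 + 2·2 = 71
  Brookfield: 12·4 + 4·3 + 10·1 + 13·3 + 6·1 + 2·4 = 123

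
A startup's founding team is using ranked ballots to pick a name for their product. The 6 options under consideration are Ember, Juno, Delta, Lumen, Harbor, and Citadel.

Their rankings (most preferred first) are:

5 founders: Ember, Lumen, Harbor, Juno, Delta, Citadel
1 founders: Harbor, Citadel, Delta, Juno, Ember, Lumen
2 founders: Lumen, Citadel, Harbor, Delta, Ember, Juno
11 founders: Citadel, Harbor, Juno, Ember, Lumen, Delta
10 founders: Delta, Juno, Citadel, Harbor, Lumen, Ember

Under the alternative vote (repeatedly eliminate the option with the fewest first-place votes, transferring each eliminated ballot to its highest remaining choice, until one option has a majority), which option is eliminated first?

Juno

Round 1: Citadel 11, Delta 10, Ember 5, Lumen 2, Harbor 1, Juno 0. Juno has the fewest and is eliminated.
Round 2: Citadel 11, Delta 10, Ember 5, Lumen 2, Harbor 1. Harbor has the fewest and is eliminated.
Round 3: Citadel 12, Delta 10, Ember 5, Lumen 2. Lumen has the fewest and is eliminated.
Round 4: Citadel 14, Delta 10, Ember 5. Ember has the fewest and is eliminated.
Round 5: Delta 15, Citadel 14. Delta has a majority.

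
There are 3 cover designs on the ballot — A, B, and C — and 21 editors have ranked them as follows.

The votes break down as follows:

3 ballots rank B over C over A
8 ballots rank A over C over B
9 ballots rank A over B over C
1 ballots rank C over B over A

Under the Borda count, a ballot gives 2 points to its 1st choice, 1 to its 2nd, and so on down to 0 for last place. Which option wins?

Borda scores:
  A: 3·0 + 8·2 + 9·2 + 0 = 34
  B: 3·2 + 8·0 + 9·1 + 1 = 16
  C: 3·1 + 8·1 + 9·0 + 2 = 13
A has the highest total.

A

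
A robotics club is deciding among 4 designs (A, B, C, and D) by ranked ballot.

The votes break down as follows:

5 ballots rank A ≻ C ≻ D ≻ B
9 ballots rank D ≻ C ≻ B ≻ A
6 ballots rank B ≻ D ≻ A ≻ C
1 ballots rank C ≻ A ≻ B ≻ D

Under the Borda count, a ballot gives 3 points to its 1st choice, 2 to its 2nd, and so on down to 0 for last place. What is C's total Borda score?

Borda scores:
  A: 5·3 + 9·0 + 6·1 + 2 = 23
  B: 5·0 + 9·1 + 6·3 + 1 = 28
  C: 5·2 + 9·2 + 6·0 + 3 = 31
  D: 5·1 + 9·3 + 6·2 + 0 = 44

31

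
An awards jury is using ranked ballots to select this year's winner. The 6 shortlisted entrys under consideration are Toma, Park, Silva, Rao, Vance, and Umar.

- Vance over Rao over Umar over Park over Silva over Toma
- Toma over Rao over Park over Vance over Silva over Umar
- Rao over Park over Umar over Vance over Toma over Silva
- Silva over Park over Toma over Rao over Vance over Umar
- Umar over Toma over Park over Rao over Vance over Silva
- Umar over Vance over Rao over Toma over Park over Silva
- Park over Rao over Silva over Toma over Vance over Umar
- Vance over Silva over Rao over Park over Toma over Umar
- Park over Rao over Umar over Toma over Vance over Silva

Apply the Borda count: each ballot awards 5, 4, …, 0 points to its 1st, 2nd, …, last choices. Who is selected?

Rao

Borda scores:
  Toma: 0 + 5 + 1 + 3 + 4 + 2 + 2 + 1 + 2 = 20
  Park: 2 + 3 + 4 + 4 + 3 + 1 + 5 + 2 + 5 = 29
  Silva: 1 + 1 + 0 + 5 + 0 + 0 + 3 + 4 + 0 = 14
  Rao: 4 + 4 + 5 + 2 + 2 + 3 + 4 + 3 + 4 = 31
  Vance: 5 + 2 + 2 + 1 + 1 + 4 + 1 + 5 + 1 = 22
  Umar: 3 + 0 + 3 + 0 + 5 + 5 + 0 + 0 + 3 = 19
Rao has the highest total.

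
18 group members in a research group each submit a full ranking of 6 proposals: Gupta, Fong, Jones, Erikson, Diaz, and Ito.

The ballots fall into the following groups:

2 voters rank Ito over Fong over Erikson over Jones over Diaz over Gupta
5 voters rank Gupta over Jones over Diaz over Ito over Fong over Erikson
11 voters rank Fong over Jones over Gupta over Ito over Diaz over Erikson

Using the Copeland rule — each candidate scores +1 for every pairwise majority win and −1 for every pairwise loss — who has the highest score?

Fong

Pairwise results:
  Gupta vs Fong: Fong wins 13–5.
  Gupta vs Jones: Jones wins 13–5.
  Gupta vs Erikson: Gupta wins 16–2.
  Gupta vs Diaz: Gupta wins 16–2.
  Gupta vs Ito: Gupta wins 16–2.
  Fong vs Jones: Fong wins 13–5.
  Fong vs Erikson: Fong wins 18–0.
  Fong vs Diaz: Fong wins 13–5.
  Fong vs Ito: Fong wins 11–7.
  Jones vs Erikson: Jones wins 16–2.
  Jones vs Diaz: Jones wins 18–0.
  Jones vs Ito: Jones wins 16–2.
  Erikson vs Diaz: Diaz wins 16–2.
  Erikson vs Ito: Ito wins 18–0.
  Diaz vs Ito: Ito wins 13–5.
Copeland scores (wins − losses):
  Gupta: 3 − 2 = 1
  Fong: 5 − 0 = 5
  Jones: 4 − 1 = 3
  Erikson: 0 − 5 = -5
  Diaz: 1 − 4 = -3
  Ito: 2 − 3 = -1
Fong has the best Copeland score.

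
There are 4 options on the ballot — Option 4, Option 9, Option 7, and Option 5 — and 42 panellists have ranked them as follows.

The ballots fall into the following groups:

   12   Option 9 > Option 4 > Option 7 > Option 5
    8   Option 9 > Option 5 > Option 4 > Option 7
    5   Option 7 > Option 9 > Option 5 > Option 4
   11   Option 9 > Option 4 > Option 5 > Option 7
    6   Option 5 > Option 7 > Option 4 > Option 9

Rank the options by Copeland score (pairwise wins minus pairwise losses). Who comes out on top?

Pairwise results:
  Option 4 vs Option 9: Option 9 wins 36–6.
  Option 4 vs Option 7: Option 4 wins 31–11.
  Option 4 vs Option 5: Option 4 wins 23–19.
  Option 9 vs Option 7: Option 9 wins 31–11.
  Option 9 vs Option 5: Option 9 wins 36–6.
  Option 7 vs Option 5: Option 5 wins 25–17.
Copeland scores (wins − losses):
  Option 4: 2 − 1 = 1
  Option 9: 3 − 0 = 3
  Option 7: 0 − 3 = -3
  Option 5: 1 − 2 = -1
Option 9 has the best Copeland score.

Option 9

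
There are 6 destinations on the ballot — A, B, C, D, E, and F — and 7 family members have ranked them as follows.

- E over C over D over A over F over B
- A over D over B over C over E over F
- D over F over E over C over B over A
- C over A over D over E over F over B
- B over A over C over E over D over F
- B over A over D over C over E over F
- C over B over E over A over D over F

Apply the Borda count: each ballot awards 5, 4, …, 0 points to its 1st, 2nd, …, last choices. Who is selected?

Borda scores:
  A: 2 + 5 + 0 + 4 + 4 + 4 + 2 = 21
  B: 0 + 3 + 1 + 0 + 5 + 5 + 4 = 18
  C: 4 + 2 + 2 + 5 + 3 + 2 + 5 = 23
  D: 3 + 4 + 5 + 3 + 1 + 3 + 1 = 20
  E: 5 + 1 + 3 + 2 + 2 + 1 + 3 = 17
  F: 1 + 0 + 4 + 1 + 0 + 0 + 0 = 6
C has the highest total.

C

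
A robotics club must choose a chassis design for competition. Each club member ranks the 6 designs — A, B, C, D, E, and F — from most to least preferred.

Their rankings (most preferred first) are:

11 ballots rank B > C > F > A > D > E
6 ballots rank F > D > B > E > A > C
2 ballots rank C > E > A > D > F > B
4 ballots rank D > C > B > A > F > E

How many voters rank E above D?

Ballots ranking E above D: 2.
Ballots ranking D above E: 11+6+4 = 21.
So 2 of 23 voters prefer E to D.

2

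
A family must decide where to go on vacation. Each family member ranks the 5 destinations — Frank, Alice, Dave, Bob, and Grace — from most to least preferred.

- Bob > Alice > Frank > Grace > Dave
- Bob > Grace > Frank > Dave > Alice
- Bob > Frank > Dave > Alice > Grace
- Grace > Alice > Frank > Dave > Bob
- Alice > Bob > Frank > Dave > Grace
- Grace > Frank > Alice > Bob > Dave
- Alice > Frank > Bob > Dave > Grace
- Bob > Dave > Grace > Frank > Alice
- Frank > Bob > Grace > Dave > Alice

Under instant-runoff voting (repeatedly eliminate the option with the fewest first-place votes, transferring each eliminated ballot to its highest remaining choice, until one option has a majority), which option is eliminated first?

Round 1: Bob 4, Alice 2, Grace 2, Frank 1, Dave 0. Dave has the fewest and is eliminated.
Round 2: Bob 4, Alice 2, Grace 2, Frank 1. Frank has the fewest and is eliminated.
Round 3: Bob 5, Alice 2, Grace 2. Bob has a majority.

Dave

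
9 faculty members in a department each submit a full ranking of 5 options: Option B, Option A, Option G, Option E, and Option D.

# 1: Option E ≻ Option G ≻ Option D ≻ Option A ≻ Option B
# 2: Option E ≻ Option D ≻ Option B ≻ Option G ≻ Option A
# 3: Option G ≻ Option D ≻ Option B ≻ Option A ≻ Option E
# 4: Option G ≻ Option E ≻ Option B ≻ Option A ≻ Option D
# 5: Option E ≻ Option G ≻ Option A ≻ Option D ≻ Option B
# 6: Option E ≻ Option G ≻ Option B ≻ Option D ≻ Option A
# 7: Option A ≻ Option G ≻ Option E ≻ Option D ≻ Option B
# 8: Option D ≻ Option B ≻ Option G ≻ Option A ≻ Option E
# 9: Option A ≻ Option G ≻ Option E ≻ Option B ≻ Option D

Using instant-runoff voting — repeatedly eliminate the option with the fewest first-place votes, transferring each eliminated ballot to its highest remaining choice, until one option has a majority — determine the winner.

Round 1: Option E 4, Option A 2, Option G 2, Option D 1, Option B 0. Option B has the fewest and is eliminated.
Round 2: Option E 4, Option A 2, Option G 2, Option D 1. Option D has the fewest and is eliminated.
Round 3: Option E 4, Option G 3, Option A 2. Option A has the fewest and is eliminated.
Round 4: Option G 5, Option E 4. Option G has a majority.

Option G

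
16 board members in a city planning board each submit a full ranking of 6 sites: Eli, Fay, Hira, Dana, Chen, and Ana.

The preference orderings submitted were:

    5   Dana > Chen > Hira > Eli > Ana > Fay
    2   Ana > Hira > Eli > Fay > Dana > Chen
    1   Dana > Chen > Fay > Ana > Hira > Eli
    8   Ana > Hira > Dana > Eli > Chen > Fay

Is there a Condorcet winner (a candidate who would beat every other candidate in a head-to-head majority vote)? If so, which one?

Ana

Head-to-head results (16 voters total):
Eli vs Fay: Eli wins 15–1.
Eli vs Hira: Hira wins 16–0.
Eli vs Dana: Dana wins 14–2.
Eli vs Chen: Eli wins 10–6.
Eli vs Ana: Ana wins 11–5.
Fay vs Hira: Hira wins 15–1.
Fay vs Dana: Dana wins 14–2.
Fay vs Chen: Chen wins 14–2.
Fay vs Ana: Ana wins 15–1.
Hira vs Dana: Hira wins 10–6.
Hira vs Chen: Hira wins 10–6.
Hira vs Ana: Ana wins 11–5.
Dana vs Chen: Dana wins 16–0.
Dana vs Ana: Ana wins 10–6.
Chen vs Ana: Ana wins 10–6.
Ana beats each rival — Eli (11–5), Fay (15–1), Hira (11–5), Dana (10–6), Chen (10–6) — so Ana is the Condorcet winner.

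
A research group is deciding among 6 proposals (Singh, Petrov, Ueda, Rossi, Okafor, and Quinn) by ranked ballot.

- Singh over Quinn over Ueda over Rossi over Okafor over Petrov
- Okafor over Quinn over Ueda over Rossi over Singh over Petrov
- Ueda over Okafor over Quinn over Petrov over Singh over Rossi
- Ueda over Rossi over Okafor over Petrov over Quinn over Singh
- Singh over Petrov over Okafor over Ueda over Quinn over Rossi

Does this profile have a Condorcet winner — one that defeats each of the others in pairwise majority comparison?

Yes

Head-to-head results (5 voters total):
Singh vs Petrov: Singh wins 3–2.
Singh vs Ueda: Ueda wins 3–2.
Singh vs Rossi: Singh wins 3–2.
Singh vs Okafor: Okafor wins 3–2.
Singh vs Quinn: Quinn wins 3–2.
Petrov vs Ueda: Ueda wins 4–1.
Petrov vs Rossi: Rossi wins 3–2.
Petrov vs Okafor: Okafor wins 4–1.
Petrov vs Quinn: Quinn wins 3–2.
Ueda vs Rossi: Ueda wins 5–0.
Ueda vs Okafor: Ueda wins 3–2.
Ueda vs Quinn: Ueda wins 3–2.
Rossi vs Okafor: Okafor wins 3–2.
Rossi vs Quinn: Quinn wins 4–1.
Okafor vs Quinn: Okafor wins 4–1.
Ueda beats each rival — Singh (3–2), Petrov (4–1), Rossi (5–0), Okafor (3–2), Quinn (3–2) — so Ueda is the Condorcet winner.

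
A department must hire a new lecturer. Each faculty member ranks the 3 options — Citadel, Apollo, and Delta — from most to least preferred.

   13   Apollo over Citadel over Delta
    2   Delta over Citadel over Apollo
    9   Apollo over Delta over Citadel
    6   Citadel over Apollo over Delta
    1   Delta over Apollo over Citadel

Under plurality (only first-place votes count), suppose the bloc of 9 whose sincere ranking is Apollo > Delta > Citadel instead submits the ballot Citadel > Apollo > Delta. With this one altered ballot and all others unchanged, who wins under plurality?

Citadel

First-place totals with the altered ballot: Citadel 15, Apollo 13, Delta 3.
The switch changes the winner from Apollo to Citadel.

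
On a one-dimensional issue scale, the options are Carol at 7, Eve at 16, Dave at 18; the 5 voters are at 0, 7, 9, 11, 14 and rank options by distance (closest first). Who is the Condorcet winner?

With single-peaked preferences on a line, the Condorcet winner is the candidate closest to the median voter.
The median voter (position 9) is closest to Carol at 7.
Check: Carol vs Eve — voters closer to Carol: 4 of 5.

Carol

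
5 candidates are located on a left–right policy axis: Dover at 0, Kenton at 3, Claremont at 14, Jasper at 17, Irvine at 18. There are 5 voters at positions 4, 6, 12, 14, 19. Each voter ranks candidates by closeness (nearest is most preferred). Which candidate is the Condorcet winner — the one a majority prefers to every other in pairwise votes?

Claremont

With single-peaked preferences on a line, the Condorcet winner is the candidate closest to the median voter.
The median voter (position 12) is closest to Claremont at 14.
Check: Claremont vs Dover — voters closer to Claremont: 3 of 5.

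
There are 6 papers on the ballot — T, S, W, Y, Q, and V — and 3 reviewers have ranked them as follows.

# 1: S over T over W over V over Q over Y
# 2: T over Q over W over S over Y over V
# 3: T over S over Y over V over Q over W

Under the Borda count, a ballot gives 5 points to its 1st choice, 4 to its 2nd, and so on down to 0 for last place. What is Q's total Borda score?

Borda scores:
  T: 4 + 5 + 5 = 14
  S: 5 + 2 + 4 = 11
  W: 3 + 3 + 0 = 6
  Y: 0 + 1 + 3 = 4
  Q: 1 + 4 + 1 = 6
  V: 2 + 0 + 2 = 4

6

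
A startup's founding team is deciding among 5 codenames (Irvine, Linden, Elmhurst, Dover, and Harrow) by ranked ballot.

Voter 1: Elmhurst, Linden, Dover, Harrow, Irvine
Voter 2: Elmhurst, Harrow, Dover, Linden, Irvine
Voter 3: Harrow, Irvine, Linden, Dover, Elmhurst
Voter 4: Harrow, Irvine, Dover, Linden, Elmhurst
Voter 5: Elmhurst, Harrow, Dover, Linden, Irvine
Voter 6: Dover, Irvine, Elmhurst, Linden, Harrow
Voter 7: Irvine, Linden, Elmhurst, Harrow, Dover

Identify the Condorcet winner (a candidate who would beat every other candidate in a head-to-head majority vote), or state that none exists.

There is no Condorcet winner

Head-to-head results (7 voters total):
Irvine vs Linden: Irvine wins 4–3.
Irvine vs Elmhurst: Irvine wins 4–3.
Irvine vs Dover: Dover wins 4–3.
Irvine vs Harrow: Harrow wins 5–2.
Linden vs Elmhurst: Elmhurst wins 4–3.
Linden vs Dover: Dover wins 4–3.
Linden vs Harrow: Harrow wins 4–3.
Elmhurst vs Dover: Elmhurst wins 4–3.
Elmhurst vs Harrow: Elmhurst wins 5–2.
Dover vs Harrow: Harrow wins 5–2.
No candidate beats all others: Irvine beats Elmhurst beats Dover beats Irvine, a majority cycle.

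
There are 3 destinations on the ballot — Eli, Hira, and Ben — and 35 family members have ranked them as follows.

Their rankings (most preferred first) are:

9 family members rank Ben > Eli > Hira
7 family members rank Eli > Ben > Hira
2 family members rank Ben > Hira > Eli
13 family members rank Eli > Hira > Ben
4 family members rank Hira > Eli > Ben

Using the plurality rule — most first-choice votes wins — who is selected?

First-place vote totals:
  Eli: 20
  Hira: 4
  Ben: 11
Eli has the most first-place votes.

Eli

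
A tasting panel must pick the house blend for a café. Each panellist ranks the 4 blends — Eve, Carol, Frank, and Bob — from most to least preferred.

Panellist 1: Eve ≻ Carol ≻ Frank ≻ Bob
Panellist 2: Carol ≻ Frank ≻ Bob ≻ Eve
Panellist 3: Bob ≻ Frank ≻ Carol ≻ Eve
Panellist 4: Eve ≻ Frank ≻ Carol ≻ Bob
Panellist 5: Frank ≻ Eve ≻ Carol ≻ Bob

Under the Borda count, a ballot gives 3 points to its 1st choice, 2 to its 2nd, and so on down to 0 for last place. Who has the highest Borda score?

Borda scores:
  Eve: 3 + 0 + 0 + 3 + 2 = 8
  Carol: 2 + 3 + 1 + 1 + 1 = 8
  Frank: 1 + 2 + 2 + 2 + 3 = 10
  Bob: 0 + 1 + 3 + 0 + 0 = 4
Frank has the highest total.

Frank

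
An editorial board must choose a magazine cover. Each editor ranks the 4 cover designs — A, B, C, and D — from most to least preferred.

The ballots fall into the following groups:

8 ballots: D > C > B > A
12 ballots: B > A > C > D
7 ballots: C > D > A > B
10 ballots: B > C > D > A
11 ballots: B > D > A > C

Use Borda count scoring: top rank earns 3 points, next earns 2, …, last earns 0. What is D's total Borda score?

70

Borda scores:
  A: 8·0 + 12·2 + 7·1 + 10·0 + 11·1 = 42
  B: 8·1 + 12·3 + 7·0 + 10·3 + 11·3 = 107
  C: 8·2 + 12·1 + 7·3 + 10·2 + 11·0 = 69
  D: 8·3 + 12·0 + 7·2 + 10·1 + 11·2 = 70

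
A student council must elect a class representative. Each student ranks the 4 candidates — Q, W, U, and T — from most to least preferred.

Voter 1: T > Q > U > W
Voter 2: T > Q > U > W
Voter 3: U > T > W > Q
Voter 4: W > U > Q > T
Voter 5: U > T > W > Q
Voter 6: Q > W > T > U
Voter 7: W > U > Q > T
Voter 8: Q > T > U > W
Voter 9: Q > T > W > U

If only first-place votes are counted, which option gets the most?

First-place vote totals:
  Q: 3
  W: 2
  U: 2
  T: 2
Q has the most first-place votes.

Q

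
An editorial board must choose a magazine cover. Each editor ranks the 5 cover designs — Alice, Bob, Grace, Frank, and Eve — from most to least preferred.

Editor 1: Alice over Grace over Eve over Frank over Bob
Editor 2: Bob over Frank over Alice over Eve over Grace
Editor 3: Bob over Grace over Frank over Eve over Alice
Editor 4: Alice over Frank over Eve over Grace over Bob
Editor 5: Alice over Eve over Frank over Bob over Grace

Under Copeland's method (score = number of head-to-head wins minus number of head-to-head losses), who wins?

Pairwise results:
  Alice vs Bob: Alice wins 3–2.
  Alice vs Grace: Alice wins 4–1.
  Alice vs Frank: Alice wins 3–2.
  Alice vs Eve: Alice wins 4–1.
  Bob vs Grace: Bob wins 3–2.
  Bob vs Frank: Frank wins 3–2.
  Bob vs Eve: Eve wins 3–2.
  Grace vs Frank: Frank wins 3–2.
  Grace vs Eve: Eve wins 3–2.
  Frank vs Eve: Frank wins 3–2.
Copeland scores (wins − losses):
  Alice: 4 − 0 = 4
  Bob: 1 − 3 = -2
  Grace: 0 − 4 = -4
  Frank: 3 − 1 = 2
  Eve: 2 − 2 = 0
Alice has the best Copeland score.

Alice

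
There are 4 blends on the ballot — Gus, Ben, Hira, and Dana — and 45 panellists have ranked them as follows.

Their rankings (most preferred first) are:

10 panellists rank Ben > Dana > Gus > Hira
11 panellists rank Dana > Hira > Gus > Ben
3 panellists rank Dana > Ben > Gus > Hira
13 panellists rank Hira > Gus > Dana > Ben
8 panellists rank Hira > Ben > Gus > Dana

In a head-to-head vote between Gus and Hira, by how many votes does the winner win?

19

Ballots ranking Gus above Hira: 10+3 = 13.
Ballots ranking Hira above Gus: 11+13+8 = 32.
Hira wins 32–13, a margin of 19.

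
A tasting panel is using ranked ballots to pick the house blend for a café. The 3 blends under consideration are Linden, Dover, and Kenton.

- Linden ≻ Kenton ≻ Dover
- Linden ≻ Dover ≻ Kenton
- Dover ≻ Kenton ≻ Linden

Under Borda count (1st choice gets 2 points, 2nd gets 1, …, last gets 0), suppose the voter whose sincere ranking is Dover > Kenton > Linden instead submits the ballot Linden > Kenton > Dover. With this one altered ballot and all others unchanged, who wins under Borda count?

Borda totals with the altered ballot: Linden 6, Dover 1, Kenton 2.
The winner is unchanged: still Linden.

Linden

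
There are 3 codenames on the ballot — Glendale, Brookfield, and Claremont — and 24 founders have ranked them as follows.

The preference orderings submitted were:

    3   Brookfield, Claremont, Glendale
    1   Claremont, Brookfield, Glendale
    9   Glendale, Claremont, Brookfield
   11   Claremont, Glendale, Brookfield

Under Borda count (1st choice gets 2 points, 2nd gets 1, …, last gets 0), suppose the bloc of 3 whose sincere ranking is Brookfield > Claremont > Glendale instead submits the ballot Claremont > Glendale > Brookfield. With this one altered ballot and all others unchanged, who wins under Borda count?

Borda totals with the altered ballot: Glendale 32, Brookfield 1, Claremont 39.
The winner is unchanged: still Claremont.

Claremont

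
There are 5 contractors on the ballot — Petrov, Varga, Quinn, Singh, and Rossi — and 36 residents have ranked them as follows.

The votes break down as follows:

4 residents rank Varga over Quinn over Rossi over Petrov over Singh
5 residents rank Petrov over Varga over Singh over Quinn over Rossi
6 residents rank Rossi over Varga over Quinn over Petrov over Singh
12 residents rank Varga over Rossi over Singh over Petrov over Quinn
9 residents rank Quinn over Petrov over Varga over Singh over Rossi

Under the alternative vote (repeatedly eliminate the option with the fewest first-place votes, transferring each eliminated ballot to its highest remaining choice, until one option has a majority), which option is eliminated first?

Round 1: Varga 16, Quinn 9, Rossi 6, Petrov 5, Singh 0. Singh has the fewest and is eliminated.
Round 2: Varga 16, Quinn 9, Rossi 6, Petrov 5. Petrov has the fewest and is eliminated.
Round 3: Varga 21, Quinn 9, Rossi 6. Varga has a majority.

Singh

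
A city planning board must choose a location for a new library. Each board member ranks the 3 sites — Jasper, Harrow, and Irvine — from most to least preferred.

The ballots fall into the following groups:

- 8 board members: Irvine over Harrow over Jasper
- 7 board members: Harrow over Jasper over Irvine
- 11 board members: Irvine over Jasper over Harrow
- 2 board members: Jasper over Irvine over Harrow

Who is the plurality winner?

Irvine

First-place vote totals:
  Jasper: 2
  Harrow: 7
  Irvine: 19
Irvine has the most first-place votes.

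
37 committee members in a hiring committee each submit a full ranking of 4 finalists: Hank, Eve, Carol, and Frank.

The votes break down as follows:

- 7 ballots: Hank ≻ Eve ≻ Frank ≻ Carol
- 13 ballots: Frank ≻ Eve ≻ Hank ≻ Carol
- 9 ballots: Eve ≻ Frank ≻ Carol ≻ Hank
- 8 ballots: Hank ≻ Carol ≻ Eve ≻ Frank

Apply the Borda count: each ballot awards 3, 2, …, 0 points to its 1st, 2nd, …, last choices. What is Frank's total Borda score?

64

Borda scores:
  Hank: 7·3 + 13·1 + 9·0 + 8·3 = 58
  Eve: 7·2 + 13·2 + 9·3 + 8·1 = 75
  Carol: 7·0 + 13·0 + 9·1 + 8·2 = 25
  Frank: 7·1 + 13·3 + 9·2 + 8·0 = 64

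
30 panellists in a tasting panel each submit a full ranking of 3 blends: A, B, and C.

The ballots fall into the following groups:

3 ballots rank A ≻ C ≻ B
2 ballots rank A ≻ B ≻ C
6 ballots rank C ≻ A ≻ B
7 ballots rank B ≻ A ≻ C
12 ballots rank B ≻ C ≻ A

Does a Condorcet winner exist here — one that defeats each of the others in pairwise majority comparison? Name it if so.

Head-to-head results (30 voters total):
A vs B: B wins 19–11.
A vs C: C wins 18–12.
B vs C: B wins 21–9.
B beats each rival — A (19–11), C (21–9) — so B is the Condorcet winner.

B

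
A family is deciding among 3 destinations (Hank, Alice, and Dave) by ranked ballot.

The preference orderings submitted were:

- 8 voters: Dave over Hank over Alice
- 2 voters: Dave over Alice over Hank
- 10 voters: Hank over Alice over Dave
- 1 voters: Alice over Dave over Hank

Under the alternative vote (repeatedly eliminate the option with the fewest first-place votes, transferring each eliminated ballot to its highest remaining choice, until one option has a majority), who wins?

Dave

Round 1: Hank 10, Dave 10, Alice 1. Alice has the fewest and is eliminated.
Round 2: Dave 11, Hank 10. Dave has a majority.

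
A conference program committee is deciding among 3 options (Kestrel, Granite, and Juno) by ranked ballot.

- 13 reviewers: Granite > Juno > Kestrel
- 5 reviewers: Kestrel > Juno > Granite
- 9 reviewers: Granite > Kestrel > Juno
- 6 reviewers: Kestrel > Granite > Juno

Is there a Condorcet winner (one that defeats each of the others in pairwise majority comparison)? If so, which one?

Granite

Head-to-head results (33 voters total):
Kestrel vs Granite: Granite wins 22–11.
Kestrel vs Juno: Kestrel wins 20–13.
Granite vs Juno: Granite wins 28–5.
Granite beats each rival — Kestrel (22–11), Juno (28–5) — so Granite is the Condorcet winner.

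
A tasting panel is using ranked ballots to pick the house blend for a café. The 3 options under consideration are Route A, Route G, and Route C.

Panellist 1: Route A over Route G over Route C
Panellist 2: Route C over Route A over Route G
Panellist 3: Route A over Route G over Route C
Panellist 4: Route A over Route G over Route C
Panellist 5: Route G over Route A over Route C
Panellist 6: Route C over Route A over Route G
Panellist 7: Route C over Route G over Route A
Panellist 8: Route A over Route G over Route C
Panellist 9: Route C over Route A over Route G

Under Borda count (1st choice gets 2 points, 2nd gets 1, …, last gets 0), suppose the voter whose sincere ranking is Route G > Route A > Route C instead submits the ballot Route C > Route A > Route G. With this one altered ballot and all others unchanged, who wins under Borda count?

Route A

Borda totals with the altered ballot: Route A 12, Route G 5, Route C 10.
The winner is unchanged: still Route A.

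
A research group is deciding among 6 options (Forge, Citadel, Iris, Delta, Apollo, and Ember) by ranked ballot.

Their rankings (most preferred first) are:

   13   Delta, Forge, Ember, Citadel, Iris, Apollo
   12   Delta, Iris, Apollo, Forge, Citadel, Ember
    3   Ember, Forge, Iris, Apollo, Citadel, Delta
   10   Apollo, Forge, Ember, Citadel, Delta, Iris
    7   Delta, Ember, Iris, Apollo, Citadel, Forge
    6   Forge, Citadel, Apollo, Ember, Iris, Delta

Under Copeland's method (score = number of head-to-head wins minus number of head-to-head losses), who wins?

Delta

Pairwise results:
  Forge vs Citadel: Forge wins 44–7.
  Forge vs Iris: Forge wins 32–19.
  Forge vs Delta: Delta wins 32–19.
  Forge vs Apollo: Apollo wins 29–22.
  Forge vs Ember: Forge wins 41–10.
  Citadel vs Iris: Citadel wins 29–22.
  Citadel vs Delta: Delta wins 32–19.
  Citadel vs Apollo: Apollo wins 32–19.
  Citadel vs Ember: Ember wins 33–18.
  Iris vs Delta: Delta wins 42–9.
  Iris vs Apollo: Iris wins 35–16.
  Iris vs Ember: Ember wins 39–12.
  Delta vs Apollo: Delta wins 32–19.
  Delta vs Ember: Delta wins 32–19.
  Apollo vs Ember: Apollo wins 28–23.
Copeland scores (wins − losses):
  Forge: 3 − 2 = 1
  Citadel: 1 − 4 = -3
  Iris: 1 − 4 = -3
  Delta: 5 − 0 = 5
  Apollo: 3 − 2 = 1
  Ember: 2 − 3 = -1
Delta has the best Copeland score.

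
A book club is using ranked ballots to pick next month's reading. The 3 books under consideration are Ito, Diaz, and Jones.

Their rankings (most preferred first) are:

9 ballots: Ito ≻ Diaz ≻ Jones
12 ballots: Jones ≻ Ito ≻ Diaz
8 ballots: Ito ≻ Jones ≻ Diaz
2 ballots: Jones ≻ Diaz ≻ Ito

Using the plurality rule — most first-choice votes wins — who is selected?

Ito

First-place vote totals:
  Ito: 17
  Diaz: 0
  Jones: 14
Ito has the most first-place votes.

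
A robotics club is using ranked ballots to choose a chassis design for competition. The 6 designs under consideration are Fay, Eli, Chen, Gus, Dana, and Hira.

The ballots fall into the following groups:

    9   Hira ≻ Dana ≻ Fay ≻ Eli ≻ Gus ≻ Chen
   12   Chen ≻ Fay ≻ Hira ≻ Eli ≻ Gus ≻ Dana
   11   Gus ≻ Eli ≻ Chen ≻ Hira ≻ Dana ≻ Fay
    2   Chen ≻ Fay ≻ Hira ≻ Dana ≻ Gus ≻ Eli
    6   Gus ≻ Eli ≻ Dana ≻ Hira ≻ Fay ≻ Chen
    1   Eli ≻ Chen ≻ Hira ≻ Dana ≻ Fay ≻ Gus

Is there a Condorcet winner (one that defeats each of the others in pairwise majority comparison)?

Head-to-head results (41 voters total):
Fay vs Eli: Fay wins 23–18.
Fay vs Chen: Chen wins 26–15.
Fay vs Gus: Fay wins 24–17.
Fay vs Dana: Dana wins 27–14.
Fay vs Hira: Hira wins 27–14.
Eli vs Chen: Eli wins 27–14.
Eli vs Gus: Eli wins 22–19.
Eli vs Dana: Eli wins 30–11.
Eli vs Hira: Hira wins 23–18.
Chen vs Gus: Gus wins 26–15.
Chen vs Dana: Chen wins 26–15.
Chen vs Hira: Chen wins 26–15.
Gus vs Dana: Gus wins 29–12.
Gus vs Hira: Hira wins 24–17.
Dana vs Hira: Hira wins 35–6.
No candidate beats all others: Fay beats Eli beats Chen beats Fay, a majority cycle.

No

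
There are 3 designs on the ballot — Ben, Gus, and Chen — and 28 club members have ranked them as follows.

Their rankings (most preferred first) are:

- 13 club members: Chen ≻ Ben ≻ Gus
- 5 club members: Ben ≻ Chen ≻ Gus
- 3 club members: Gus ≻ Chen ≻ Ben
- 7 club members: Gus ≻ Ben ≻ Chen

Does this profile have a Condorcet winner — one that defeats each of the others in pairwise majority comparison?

Yes

Head-to-head results (28 voters total):
Ben vs Gus: Ben wins 18–10.
Ben vs Chen: Chen wins 16–12.
Gus vs Chen: Chen wins 18–10.
Chen beats each rival — Ben (16–12), Gus (18–10) — so Chen is the Condorcet winner.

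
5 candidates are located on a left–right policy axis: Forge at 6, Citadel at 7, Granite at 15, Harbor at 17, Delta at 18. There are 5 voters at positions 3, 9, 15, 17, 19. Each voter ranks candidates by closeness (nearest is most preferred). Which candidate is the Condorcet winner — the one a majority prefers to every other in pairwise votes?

Granite

With single-peaked preferences on a line, the Condorcet winner is the candidate closest to the median voter.
The median voter (position 15) is closest to Granite at 15.
Check: Granite vs Forge — voters closer to Granite: 3 of 5.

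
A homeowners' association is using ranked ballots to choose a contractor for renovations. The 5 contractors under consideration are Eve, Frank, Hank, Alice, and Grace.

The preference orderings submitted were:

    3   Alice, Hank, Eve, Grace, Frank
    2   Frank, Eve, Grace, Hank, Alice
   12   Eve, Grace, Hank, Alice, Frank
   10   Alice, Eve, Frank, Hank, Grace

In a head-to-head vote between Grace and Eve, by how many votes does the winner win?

27

Ballots ranking Grace above Eve: 0.
Ballots ranking Eve above Grace: 3+2+12+10 = 27.
Eve wins 27–0, a margin of 27.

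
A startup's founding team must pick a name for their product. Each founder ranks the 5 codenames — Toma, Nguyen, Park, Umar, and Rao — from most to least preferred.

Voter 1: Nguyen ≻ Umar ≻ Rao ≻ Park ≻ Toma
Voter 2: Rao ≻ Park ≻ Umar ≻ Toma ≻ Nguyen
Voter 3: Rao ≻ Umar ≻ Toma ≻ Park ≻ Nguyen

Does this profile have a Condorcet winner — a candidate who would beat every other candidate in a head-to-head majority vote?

Head-to-head results (3 voters total):
Toma vs Nguyen: Toma wins 2–1.
Toma vs Park: Park wins 2–1.
Toma vs Umar: Umar wins 3–0.
Toma vs Rao: Rao wins 3–0.
Nguyen vs Park: Park wins 2–1.
Nguyen vs Umar: Umar wins 2–1.
Nguyen vs Rao: Rao wins 2–1.
Park vs Umar: Umar wins 2–1.
Park vs Rao: Rao wins 3–0.
Umar vs Rao: Rao wins 2–1.
Rao beats each rival — Toma (3–0), Nguyen (2–1), Park (3–0), Umar (2–1) — so Rao is the Condorcet winner.

Yes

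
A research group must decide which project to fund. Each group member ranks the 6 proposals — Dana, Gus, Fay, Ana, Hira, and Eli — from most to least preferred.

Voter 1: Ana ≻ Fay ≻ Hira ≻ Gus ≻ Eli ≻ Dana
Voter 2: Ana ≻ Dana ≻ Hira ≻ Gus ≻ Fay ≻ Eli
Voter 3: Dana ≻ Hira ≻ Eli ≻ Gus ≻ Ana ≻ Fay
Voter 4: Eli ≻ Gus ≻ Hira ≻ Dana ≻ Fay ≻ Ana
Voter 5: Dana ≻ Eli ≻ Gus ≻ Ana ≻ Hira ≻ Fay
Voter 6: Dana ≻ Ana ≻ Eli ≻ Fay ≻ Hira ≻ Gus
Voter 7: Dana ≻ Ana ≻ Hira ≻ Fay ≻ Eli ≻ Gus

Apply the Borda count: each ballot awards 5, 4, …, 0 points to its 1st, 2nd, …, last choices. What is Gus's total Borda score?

Borda scores:
  Dana: 0 + 4 + 5 + 2 + 5 + 5 + 5 = 26
  Gus: 2 + 2 + 2 + 4 + 3 + 0 + 0 = 13
  Fay: 4 + 1 + 0 + 1 + 0 + 2 + 2 = 10
  Ana: 5 + 5 + 1 + 0 + 2 + 4 + 4 = 21
  Hira: 3 + 3 + 4 + 3 + 1 + 1 + 3 = 18
  Eli: 1 + 0 + 3 + 5 + 4 + 3 + 1 = 17

13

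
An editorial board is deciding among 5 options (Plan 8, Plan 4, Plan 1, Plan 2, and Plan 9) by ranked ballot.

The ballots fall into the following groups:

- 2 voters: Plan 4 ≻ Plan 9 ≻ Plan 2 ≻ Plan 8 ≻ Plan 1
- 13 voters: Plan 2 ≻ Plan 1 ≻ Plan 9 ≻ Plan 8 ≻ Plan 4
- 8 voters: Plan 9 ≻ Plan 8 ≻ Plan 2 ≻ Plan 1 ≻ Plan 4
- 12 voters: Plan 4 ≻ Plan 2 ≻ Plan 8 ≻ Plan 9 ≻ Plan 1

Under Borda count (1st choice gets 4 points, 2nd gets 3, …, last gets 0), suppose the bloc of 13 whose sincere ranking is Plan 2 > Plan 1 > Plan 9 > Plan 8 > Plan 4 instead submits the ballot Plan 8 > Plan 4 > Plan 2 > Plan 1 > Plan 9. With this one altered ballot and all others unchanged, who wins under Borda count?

Borda totals with the altered ballot: Plan 8 102, Plan 4 95, Plan 1 21, Plan 2 82, Plan 9 50.
The switch changes the winner from Plan 2 to Plan 8.

Plan 8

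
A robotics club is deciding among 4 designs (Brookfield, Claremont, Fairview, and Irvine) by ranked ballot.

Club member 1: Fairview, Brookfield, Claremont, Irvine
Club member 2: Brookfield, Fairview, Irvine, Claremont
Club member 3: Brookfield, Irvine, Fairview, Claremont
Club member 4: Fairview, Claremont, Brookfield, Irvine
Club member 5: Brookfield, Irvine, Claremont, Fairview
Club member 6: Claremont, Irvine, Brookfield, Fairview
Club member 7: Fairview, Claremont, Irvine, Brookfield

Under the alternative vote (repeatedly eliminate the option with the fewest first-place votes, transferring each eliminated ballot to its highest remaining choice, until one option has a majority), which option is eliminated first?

Round 1: Brookfield 3, Fairview 3, Claremont 1, Irvine 0. Irvine has the fewest and is eliminated.
Round 2: Brookfield 3, Fairview 3, Claremont 1. Claremont has the fewest and is eliminated.
Round 3: Brookfield 4, Fairview 3. Brookfield has a majority.

Irvine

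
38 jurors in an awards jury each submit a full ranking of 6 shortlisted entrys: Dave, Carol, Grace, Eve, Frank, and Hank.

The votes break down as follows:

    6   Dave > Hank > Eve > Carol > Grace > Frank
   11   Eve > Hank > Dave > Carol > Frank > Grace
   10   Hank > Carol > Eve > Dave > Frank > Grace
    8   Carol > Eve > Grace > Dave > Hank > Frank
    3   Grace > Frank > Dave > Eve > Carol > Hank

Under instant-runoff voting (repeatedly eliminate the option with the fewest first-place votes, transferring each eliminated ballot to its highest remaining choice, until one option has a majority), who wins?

Round 1: Eve 11, Hank 10, Carol 8, Dave 6, Grace 3, Frank 0. Frank has the fewest and is eliminated.
Round 2: Eve 11, Hank 10, Carol 8, Dave 6, Grace 3. Grace has the fewest and is eliminated.
Round 3: Eve 11, Hank 10, Dave 9, Carol 8. Carol has the fewest and is eliminated.
Round 4: Eve 19, Hank 10, Dave 9. Dave has the fewest and is eliminated.
Round 5: Eve 22, Hank 16. Eve has a majority.

Eve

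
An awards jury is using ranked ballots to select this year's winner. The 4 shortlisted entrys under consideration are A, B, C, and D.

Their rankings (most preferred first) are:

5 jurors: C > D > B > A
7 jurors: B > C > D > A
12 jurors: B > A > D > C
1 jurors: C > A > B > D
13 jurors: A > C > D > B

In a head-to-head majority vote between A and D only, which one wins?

Ballots ranking A above D: 12+1+13 = 26.
Ballots ranking D above A: 5+7 = 12.
A wins the head-to-head, 26–12.

A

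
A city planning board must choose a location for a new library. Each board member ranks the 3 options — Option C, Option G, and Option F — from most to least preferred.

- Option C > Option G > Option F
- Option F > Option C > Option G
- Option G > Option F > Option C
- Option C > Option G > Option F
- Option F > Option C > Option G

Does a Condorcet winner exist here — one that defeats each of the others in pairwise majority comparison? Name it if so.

None — there is no Condorcet winner

Head-to-head results (5 voters total):
Option C vs Option G: Option C wins 4–1.
Option C vs Option F: Option F wins 3–2.
Option G vs Option F: Option G wins 3–2.
No candidate beats all others: Option C beats Option G beats Option F beats Option C, a majority cycle.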